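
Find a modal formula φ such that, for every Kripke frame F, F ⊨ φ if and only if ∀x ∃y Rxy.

The condition is seriality. The D schema □s → ◇s defines it.

□s → ◇s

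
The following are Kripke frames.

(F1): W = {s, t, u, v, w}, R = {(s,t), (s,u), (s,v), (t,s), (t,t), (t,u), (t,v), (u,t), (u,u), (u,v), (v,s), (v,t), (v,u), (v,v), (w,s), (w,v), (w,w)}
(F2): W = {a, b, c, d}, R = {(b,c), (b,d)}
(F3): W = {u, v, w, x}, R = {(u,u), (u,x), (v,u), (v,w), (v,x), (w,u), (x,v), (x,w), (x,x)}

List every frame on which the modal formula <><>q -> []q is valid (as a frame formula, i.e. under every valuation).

Frame correspondent (Sahlqvist): forall x forall y forall z ((x R^2 y & xRz) -> exists w (y = w & z = w)) — i.e. a generalized confluence (Geach) condition.
(F1): fails — sR²s, sRt but s ≠ t.
(F2): holds.
(F3): fails — uR²u, uRx but u ≠ x.

(F2)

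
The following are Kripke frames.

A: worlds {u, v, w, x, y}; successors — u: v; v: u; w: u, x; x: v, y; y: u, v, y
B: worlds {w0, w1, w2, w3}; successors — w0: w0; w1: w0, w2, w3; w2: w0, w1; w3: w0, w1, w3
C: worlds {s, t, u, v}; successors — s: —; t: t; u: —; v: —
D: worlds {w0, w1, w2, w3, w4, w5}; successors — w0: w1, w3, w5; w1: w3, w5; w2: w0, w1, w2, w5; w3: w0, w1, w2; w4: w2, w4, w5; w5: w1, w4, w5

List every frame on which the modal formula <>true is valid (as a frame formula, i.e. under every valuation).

A, B, D

Frame correspondent (Sahlqvist): forall x exists y Rxy — i.e. seriality.
A: holds.
B: holds.
C: fails — world s has no successor.
D: holds.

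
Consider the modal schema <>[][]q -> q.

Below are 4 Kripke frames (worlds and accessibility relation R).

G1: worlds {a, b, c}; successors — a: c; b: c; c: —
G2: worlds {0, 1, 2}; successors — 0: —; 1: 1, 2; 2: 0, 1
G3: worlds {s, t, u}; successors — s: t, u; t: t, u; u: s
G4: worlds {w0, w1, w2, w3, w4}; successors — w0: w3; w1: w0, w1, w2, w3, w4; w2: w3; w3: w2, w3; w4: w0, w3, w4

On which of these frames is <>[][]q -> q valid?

The schema corresponds to a generalized confluence (Geach) condition: forall x forall y (xRy -> exists w (y R^2 w & x = w)).
G1: fails — aRc but no w with cR²w and a=w.
G2: fails — 2R0 but no w with 0R²w and 2=w.
G3: fails — sRu but no w with uR²w and s=w.
G4: fails — w0Rw3 but no w with w3R²w and w0=w.
Valid on no frame.

none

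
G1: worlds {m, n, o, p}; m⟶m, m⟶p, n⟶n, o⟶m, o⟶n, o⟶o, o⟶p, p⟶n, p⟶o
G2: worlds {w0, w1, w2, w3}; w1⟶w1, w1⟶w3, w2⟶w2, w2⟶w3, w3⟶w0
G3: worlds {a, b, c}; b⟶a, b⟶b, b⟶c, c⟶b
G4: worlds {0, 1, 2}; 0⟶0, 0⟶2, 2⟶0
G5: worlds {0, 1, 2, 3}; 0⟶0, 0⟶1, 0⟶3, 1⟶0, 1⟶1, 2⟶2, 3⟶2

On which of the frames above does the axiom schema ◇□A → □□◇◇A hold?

The schema corresponds to a generalized confluence (Geach) condition: ∀x ∀y ∀z ((xRy ∧ xR²z) → ∃w (yRw ∧ zR²w)).
G1: fails — mRm, mR²n but no w with mRw and nR²w.
G2: fails — w1Rw1, w1R²w0 but no w with w1Rw and w0R²w.
G3: fails — bRa, bR²a but no w with aRw and aR²w.
G4: condition met.
G5: fails — 0R0, 0R²2 but no w with 0Rw and 2R²w.

G4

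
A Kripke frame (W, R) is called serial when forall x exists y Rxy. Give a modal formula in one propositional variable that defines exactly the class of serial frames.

This is seriality; the standard corresponding axiom is D: □q → ◇q.
Suppose □q→◇q is valid. At any x set V(q)=W. Then □q at x, so ◇q at x, so x has a successor.

□q → ◇q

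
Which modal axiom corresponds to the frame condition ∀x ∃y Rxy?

□p → ◇p

This is seriality; the standard corresponding axiom is D: □p → ◇p.
Suppose □p→◇p is valid. At any x set V(p)=W. Then □p at x, so ◇p at x, so x has a successor.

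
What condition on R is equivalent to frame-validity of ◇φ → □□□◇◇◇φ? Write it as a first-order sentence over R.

∀x ∀y ∀z ((xRy ∧ xR³z) → ∃w (y = w ∧ zR³w))

This is a Sahlqvist (Geach-type) schema ◇^1□^0φ → □^3◇^3φ.
First-order correspondent: ∀x ∀y ∀z ((xRy ∧ xR³z) → ∃w (y = w ∧ zR³w)).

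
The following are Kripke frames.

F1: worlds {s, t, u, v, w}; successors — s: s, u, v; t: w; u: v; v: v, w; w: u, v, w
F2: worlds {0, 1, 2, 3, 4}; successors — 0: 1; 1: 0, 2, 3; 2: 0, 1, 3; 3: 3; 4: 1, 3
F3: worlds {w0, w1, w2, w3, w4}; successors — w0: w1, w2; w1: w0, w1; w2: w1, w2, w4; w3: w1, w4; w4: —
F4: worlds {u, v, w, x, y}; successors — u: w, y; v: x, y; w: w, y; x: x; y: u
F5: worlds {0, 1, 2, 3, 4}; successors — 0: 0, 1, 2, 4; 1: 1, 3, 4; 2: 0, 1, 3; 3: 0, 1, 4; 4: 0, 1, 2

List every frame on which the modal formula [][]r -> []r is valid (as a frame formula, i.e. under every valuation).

Frame correspondent (Sahlqvist): forall x forall y (Rxy -> exists z (Rxz & Rzy)) — i.e. density.
F1: condition met.
F2: fails — R12 but no z with R1z and Rz2.
F3: fails — Rw3w4 but no z with Rw3z and Rzw4.
F4: fails — Rvy but no z with Rvz and Rzy.
F5: condition met.

F1, F5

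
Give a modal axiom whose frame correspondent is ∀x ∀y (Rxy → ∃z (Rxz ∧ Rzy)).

The condition is density. The C4 schema □□r → □r defines it.
Suppose □□r→□r is valid. Take Rxy and set V(r)={w : xR²w}. Then □□r at x, so □r at x, so r at y, i.e. ∃z(Rxz∧Rzy).

□□r → □r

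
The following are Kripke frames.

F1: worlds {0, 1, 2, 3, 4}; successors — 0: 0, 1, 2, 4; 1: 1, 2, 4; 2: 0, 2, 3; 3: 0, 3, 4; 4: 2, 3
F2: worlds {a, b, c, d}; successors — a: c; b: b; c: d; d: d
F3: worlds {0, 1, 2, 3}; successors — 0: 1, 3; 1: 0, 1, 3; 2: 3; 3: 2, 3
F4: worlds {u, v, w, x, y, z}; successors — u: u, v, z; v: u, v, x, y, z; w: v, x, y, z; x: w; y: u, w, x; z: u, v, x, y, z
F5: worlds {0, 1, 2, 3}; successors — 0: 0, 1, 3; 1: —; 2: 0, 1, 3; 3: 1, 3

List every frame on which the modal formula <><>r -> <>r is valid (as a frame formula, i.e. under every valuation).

The schema corresponds to transitivity: forall x forall y forall z (Rxy & Ryz -> Rxz).
F1: fails — R34 and R42 but not R32.
F2: fails — Rac and Rcd but not Rad.
F3: fails — R01 and R10 but not R00.
F4: fails — Ruv and Rvx but not Rux.
F5: holds.
Valid on: F5.

F5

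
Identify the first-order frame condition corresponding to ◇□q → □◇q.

This schema is the .2 axiom.
Its frame correspondent is convergence — ∀x ∀y ∀z (Rxy ∧ Rxz → ∃w (Ryw ∧ Rzw)).

convergence: ∀x ∀y ∀z (Rxy ∧ Rxz → ∃w (Ryw ∧ Rzw))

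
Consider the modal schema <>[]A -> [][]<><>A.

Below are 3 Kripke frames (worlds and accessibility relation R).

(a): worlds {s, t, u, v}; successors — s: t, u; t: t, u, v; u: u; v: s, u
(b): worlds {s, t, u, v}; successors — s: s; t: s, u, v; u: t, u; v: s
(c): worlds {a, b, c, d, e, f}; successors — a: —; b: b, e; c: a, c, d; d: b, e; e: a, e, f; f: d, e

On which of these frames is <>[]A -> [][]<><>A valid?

The schema corresponds to a generalized confluence (Geach) condition: forall x forall y forall z ((xRy & x R^2 z) -> exists w (yRw & z R^2 w)).
(a): holds.
(b): fails — tRu, tR²s but no w with uRw and sR²w.
(c): fails — bRb, bR²a but no w with bRw and aR²w.

(a)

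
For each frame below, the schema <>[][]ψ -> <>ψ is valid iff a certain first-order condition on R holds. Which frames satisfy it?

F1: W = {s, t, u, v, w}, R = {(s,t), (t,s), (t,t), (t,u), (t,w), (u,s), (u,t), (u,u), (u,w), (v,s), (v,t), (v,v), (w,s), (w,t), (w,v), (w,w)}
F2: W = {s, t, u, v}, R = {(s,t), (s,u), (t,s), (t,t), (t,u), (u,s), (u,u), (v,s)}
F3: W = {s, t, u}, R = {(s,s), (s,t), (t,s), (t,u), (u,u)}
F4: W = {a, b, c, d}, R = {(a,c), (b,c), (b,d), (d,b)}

F1, F2, F3

The schema corresponds to a generalized confluence (Geach) condition: forall x forall y (xRy -> exists w (y R^2 w & xRw)).
F1: satisfies the condition.
F2: satisfies the condition.
F3: satisfies the condition.
F4: fails — aRc but no w with cR²w and aRw.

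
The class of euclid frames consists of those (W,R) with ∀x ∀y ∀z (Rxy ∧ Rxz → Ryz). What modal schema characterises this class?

◇p → □◇p

The condition is the Euclidean property. The 5 schema ◇p → □◇p defines it.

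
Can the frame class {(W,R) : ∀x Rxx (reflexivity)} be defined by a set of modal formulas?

Yes — defined by □r → r

The condition is reflexivity. A defining modal formula is □r → r.
Suppose □r→r is valid. At any x set V(r)={w : Rxw}. Then □r holds at x, so r holds at x, i.e. Rxx.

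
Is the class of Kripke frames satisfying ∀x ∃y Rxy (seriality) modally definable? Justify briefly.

The condition is seriality. A defining modal formula is □q → ◇q.
Suppose □q→◇q is valid. At any x set V(q)=W. Then □q at x, so ◇q at x, so x has a successor.

Yes, by □q → ◇q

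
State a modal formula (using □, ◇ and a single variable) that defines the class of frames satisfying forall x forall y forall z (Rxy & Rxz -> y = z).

◇r → □r

This is partial functionality; the standard corresponding axiom is CD: ◇r → □r.
Suppose ◇r→□r is valid. Take Rxy, Rxz and set V(r)={y}. Then ◇r at x, so □r at x, so r at z, i.e. z=y.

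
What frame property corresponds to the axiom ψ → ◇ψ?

reflexivity

This is frame-equivalent to □ψ → ψ (substitute ¬ψ for ψ and contrapose).
Suppose □ψ→ψ is valid. At any x set V(ψ)={w : Rxw}. Then □ψ holds at x, so ψ holds at x, i.e. Rxx.
The converse is a direct semantic check.
Frame condition: ∀x Rxx.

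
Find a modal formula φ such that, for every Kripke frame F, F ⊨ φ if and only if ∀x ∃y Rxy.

A defining formula is □p → ◇p (the D axiom).
Suppose □p→◇p is valid. At any x set V(p)=W. Then □p at x, so ◇p at x, so x has a successor.

□p → ◇p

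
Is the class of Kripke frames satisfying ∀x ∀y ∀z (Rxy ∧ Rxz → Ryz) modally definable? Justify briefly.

The condition is the Euclidean property. A defining modal formula is ◇p → □◇p.
Suppose ◇p→□◇p is valid. Take Rxy, Rxz and set V(p)={y}. Then ◇p at x, so □◇p at x, so ◇p at z, so some w with Rzw has p; w=y, i.e. Rzy. By symmetry of the argument, Ryz.

Definable; ◇p → □◇p defines it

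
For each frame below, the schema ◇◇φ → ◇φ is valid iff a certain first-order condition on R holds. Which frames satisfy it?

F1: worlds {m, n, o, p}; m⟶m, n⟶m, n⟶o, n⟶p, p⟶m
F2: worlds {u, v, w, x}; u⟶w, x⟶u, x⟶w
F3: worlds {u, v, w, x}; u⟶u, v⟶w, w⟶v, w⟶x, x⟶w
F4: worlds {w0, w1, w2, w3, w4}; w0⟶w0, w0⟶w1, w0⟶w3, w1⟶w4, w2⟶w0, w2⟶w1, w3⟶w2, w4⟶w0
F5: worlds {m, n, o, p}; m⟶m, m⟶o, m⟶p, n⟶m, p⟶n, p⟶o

F1, F2

This is the axiom for transitivity; its first-order frame correspondent is ∀x ∀y ∀z (Rxy ∧ Ryz → Rxz).
F1: ✓.
F2: ✓.
F3: fails — Rxw and Rwx but not Rxx.
F4: fails — Rw3w2 and Rw2w0 but not Rw3w0.
F5: fails — Rpn and Rnm but not Rpm.
Valid on: F1, F2.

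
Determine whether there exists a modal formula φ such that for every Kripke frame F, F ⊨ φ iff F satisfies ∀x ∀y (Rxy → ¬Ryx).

No

Modal frame validity is preserved under surjective bounded morphisms.
The 4-cycle (worlds w0,w1,w2,w3 with w0→w1→w2→w3→w0) is asymmetric. Mapping every world to a single reflexive point • is a surjective bounded morphism, and the reflexive point is not asymmetric (R•• but asymmetry requires ¬R••).
So no modal formula (or set of formulas) defines exactly the asymmetric frames.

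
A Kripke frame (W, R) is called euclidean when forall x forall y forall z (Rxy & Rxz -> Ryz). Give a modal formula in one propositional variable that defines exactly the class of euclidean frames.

The condition is the Euclidean property. The 5 schema ◇r → □◇r defines it.
Suppose ◇r→□◇r is valid. Take Rxy, Rxz and set V(r)={y}. Then ◇r at x, so □◇r at x, so ◇r at z, so some w with Rzw has r; w=y, i.e. Rzy. By symmetry of the argument, Ryz.

◇r → □◇r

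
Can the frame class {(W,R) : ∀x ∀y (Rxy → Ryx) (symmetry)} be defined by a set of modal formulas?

Definable; q → □◇q defines it

The condition is symmetry. A defining modal formula is q → □◇q.
Suppose q→□◇q is valid. Take Rxy and set V(q)={x}. Then q at x, so □◇q at x, so ◇q at y, so some z with Ryz has q; z=x, i.e. Ryx.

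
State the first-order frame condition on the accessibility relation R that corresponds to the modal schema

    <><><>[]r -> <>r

This is a Sahlqvist (Geach-type) schema ◇^3□^1r → □^0◇^1r.
Minimal-valuation argument: fix x; take any y with xR^3y and any z with xR^0z. Set V(r) to the set of worlds R-reachable from y in exactly 1 step. Then □^1r holds at y, so the antecedent holds at x; validity forces ◇^1r at z, giving a w with zR^1w and yR^1w.
First-order correspondent: forall x forall y (x R^3 y -> exists w (yRw & xRw)).

forall x forall y (x R^3 y -> exists w (yRw & xRw))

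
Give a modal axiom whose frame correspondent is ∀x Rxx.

The condition is reflexivity. The T schema □p → p defines it.

□p → p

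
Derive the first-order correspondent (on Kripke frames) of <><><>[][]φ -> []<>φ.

This is a Sahlqvist (Geach-type) schema ◇^3□^2φ → □^1◇^1φ.
First-order correspondent: forall x forall y forall z ((x R^3 y & xRz) -> exists w (y R^2 w & zRw)).

forall x forall y forall z ((x R^3 y & xRz) -> exists w (y R^2 w & zRw))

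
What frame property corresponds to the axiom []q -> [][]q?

This schema is the 4 axiom.
It corresponds to transitivity: forall x forall y forall z (Rxy & Ryz -> Rxz).

Transitivity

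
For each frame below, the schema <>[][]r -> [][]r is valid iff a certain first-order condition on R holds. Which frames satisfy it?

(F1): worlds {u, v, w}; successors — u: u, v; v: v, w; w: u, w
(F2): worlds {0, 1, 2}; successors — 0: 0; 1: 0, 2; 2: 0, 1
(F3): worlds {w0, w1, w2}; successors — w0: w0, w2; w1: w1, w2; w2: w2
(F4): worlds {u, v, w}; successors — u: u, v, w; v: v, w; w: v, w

(F1)

The schema corresponds to a generalized confluence (Geach) condition: forall x forall y forall z ((xRy & x R^2 z) -> exists w (y R^2 w & z = w)).
(F1): holds.
(F2): fails — 1R0, 1R²1 but no w with 0R²w and 1=w.
(F3): fails — w0Rw2, w0R²w0 but no w with w2R²w and w0=w.
(F4): fails — uRv, uR²u but no t with vR²t and u=t.
Valid on: (F1).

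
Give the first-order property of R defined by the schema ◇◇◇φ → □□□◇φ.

This is a Sahlqvist (Geach-type) schema ◇^3□^0φ → □^3◇^1φ.
Minimal-valuation argument: fix x; take any y with xR^3y and any z with xR^3z. Set V(φ) to the set of worlds R-reachable from y in exactly 0 steps. Then □^0φ holds at y, so the antecedent holds at x; validity forces ◇^1φ at z, giving a w with zR^1w and yR^0w.
First-order correspondent: ∀x ∀y ∀z ((xR³y ∧ xR³z) → ∃w (y = w ∧ zRw)).

∀x ∀y ∀z ((xR³y ∧ xR³z) → ∃w (y = w ∧ zRw))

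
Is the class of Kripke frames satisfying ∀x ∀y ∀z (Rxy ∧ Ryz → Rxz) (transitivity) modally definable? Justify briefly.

Yes: it is transitivity, defined by the 4 schema □p → □□p.
Suppose □p→□□p is valid. Take Rxy, Ryz and set V(p)={w : Rxw}. Then □p at x, so □□p at x, so □p at y, so p at z, i.e. Rxz.

Yes — defined by □p → □□p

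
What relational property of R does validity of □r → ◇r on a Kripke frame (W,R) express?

Suppose □r→◇r is valid. At any x set V(r)=W. Then □r at x, so ◇r at x, so x has a successor.
Conversely, on a frame with seriality the schema holds at every world under every valuation.
So the correspondent is seriality.

seriality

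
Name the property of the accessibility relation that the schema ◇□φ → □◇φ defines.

convergence

Suppose ◇□φ→□◇φ is valid. Take Rxy, Rxz and set V(φ)={w : Ryw}. Then □φ at y so ◇□φ at x, so □◇φ at x, so ◇φ at z, giving w with Rzw and Ryw.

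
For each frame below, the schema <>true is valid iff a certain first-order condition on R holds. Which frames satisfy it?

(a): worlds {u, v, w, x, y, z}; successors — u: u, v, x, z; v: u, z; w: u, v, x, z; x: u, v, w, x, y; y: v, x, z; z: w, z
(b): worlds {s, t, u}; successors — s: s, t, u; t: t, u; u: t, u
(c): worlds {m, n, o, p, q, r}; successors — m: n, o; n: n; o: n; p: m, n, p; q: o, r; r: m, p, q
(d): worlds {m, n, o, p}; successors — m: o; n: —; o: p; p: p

Frame correspondent (Sahlqvist): forall x exists y Rxy — i.e. seriality.
(a): holds.
(b): holds.
(c): holds.
(d): fails — world n has no successor.

(a), (b), (c)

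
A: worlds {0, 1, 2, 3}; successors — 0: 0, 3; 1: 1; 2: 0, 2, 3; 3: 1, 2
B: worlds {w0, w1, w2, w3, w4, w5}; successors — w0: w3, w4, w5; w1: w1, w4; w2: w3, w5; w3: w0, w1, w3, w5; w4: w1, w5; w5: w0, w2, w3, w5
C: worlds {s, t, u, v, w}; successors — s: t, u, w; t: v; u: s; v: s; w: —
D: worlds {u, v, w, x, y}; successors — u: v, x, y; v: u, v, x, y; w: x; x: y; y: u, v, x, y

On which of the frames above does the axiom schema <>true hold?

Frame correspondent (Sahlqvist): forall x exists y Rxy — i.e. seriality.
A: condition met.
B: condition met.
C: fails — world w has no successor.
D: condition met.
Valid on: A, B, D.

A, B, D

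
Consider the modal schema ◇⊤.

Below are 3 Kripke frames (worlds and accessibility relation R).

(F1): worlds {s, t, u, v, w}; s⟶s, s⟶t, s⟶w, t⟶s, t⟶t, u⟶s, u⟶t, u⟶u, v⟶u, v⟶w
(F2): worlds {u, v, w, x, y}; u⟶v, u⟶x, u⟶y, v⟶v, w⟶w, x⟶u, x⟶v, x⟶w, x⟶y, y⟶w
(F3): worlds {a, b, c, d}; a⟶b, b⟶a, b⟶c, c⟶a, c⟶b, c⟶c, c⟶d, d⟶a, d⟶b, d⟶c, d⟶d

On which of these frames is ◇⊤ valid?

(F2), (F3)

Frame correspondent (Sahlqvist): ∀x ∃y Rxy — i.e. seriality.
(F1): fails — world w has no successor.
(F2): condition met.
(F3): condition met.
Valid on: (F2), (F3).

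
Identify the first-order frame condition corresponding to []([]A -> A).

This schema is the T□ axiom.
It corresponds to shift-reflexivity: forall x forall y (Rxy -> Ryy).

shift-reflexivity: forall x forall y (Rxy -> Ryy)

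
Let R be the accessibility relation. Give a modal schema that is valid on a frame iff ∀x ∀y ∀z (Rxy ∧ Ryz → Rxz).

This is transitivity; the standard corresponding axiom is 4: □s → □□s.
Suppose □s→□□s is valid. Take Rxy, Ryz and set V(s)={w : Rxw}. Then □s at x, so □□s at x, so □s at y, so s at z, i.e. Rxz.

□s → □□s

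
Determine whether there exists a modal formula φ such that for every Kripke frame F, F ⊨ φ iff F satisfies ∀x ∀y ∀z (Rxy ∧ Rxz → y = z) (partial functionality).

Yes — defined by ◇p → □p

The condition is partial functionality. A defining modal formula is ◇p → □p.
Suppose ◇p→□p is valid. Take Rxy, Rxz and set V(p)={y}. Then ◇p at x, so □p at x, so p at z, i.e. z=y.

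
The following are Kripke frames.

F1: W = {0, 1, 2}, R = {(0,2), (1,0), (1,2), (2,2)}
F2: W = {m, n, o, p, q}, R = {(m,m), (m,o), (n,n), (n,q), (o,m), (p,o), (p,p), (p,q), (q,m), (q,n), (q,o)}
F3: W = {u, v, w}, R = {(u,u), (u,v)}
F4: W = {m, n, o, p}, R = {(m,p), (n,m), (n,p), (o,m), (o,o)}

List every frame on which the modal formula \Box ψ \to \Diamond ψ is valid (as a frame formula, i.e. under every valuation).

F1, F2

The schema corresponds to seriality: \forall x \exists y Rxy.
F1: condition met.
F2: condition met.
F3: fails — world v has no successor.
F4: fails — world p has no successor.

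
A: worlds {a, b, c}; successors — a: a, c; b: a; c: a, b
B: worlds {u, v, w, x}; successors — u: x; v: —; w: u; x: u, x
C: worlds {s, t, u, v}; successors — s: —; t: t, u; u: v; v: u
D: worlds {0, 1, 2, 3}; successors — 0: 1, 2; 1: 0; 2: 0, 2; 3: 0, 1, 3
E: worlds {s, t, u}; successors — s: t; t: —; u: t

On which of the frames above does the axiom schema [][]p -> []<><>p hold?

A, B, D

This is the axiom for a generalized confluence (Geach) condition; its first-order frame correspondent is forall x forall z (xRz -> exists w (x R^2 w & z R^2 w)).
A: holds.
B: holds.
C: fails — uRv but no w with uR²w and vR²w.
D: holds.
E: fails — sRt but no w with sR²w and tR²w.
Valid on: A, B, D.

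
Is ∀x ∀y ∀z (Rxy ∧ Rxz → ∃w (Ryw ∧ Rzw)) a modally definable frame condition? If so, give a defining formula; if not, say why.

The condition is convergence. A defining modal formula is ◇□p → □◇p.

Yes — defined by ◇□p → □◇p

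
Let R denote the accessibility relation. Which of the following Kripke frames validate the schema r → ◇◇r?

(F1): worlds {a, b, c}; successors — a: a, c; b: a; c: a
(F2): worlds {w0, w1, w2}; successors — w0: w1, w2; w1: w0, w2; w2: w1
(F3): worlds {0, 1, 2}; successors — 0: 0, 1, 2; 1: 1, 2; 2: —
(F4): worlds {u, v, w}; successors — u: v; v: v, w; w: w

(F2)

This is the axiom for a generalized confluence (Geach) condition; its first-order frame correspondent is ∀x ∃w (x = w ∧ xR²w).
(F1): fails — at b but no w with b=w and bR²w.
(F2): ✓.
(F3): fails — at 2 but no w with 2=w and 2R²w.
(F4): fails — at u but no t with u=t and uR²t.
Valid on: (F2).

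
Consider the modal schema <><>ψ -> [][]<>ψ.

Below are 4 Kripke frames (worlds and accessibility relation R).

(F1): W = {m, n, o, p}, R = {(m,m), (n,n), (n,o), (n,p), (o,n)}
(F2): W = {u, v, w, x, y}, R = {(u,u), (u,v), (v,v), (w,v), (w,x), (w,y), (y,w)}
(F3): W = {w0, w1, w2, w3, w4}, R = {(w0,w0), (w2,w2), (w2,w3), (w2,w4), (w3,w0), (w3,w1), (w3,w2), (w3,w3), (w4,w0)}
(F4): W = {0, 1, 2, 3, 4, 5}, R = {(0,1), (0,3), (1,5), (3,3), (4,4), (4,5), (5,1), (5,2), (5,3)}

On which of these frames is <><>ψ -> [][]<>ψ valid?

Frame correspondent (Sahlqvist): forall x forall y forall z ((x R^2 y & x R^2 z) -> exists w (y = w & zRw)) — i.e. a generalized confluence (Geach) condition.
(F1): fails — nR²n, nR²p but no w with n=w and pRw.
(F2): fails — uR²u, uR²v but no t with u=t and vRt.
(F3): fails — w2R²w0, w2R²w1 but no w with w0=w and w1Rw.
(F4): fails — 0R²5, 0R²3 but no w with 5=w and 3Rw.

none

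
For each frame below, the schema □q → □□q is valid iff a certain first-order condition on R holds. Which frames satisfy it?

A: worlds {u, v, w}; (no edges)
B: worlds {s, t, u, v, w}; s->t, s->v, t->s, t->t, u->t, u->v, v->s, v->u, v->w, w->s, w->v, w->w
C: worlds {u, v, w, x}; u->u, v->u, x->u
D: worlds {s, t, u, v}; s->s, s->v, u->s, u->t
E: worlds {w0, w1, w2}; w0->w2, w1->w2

A, C, E

Frame correspondent (Sahlqvist): ∀x ∀y ∀z (Rxy ∧ Ryz → Rxz) — i.e. transitivity.
A: satisfies the condition.
B: fails — Ruv and Rvw but not Ruw.
C: satisfies the condition.
D: fails — Rus and Rsv but not Ruv.
E: satisfies the condition.
Valid on: A, C, E.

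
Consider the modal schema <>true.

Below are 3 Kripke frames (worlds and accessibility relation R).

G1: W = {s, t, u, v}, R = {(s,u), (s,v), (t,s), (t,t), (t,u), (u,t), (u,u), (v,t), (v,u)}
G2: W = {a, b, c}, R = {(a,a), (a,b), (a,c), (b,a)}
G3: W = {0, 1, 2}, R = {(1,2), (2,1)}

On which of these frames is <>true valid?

G1

This is the axiom for seriality; its first-order frame correspondent is forall x exists y Rxy.
G1: holds.
G2: fails — world c has no successor.
G3: fails — world 0 has no successor.
Valid on: G1.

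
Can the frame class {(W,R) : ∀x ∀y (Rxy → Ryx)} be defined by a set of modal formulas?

This is a Sahlqvist condition; the B axiom p → □◇p defines it.

Yes, by p → □◇p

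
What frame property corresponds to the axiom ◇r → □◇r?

Suppose ◇r→□◇r is valid. Take Rxy, Rxz and set V(r)={y}. Then ◇r at x, so □◇r at x, so ◇r at z, so some w with Rzw has r; w=y, i.e. Rzy. By symmetry of the argument, Ryz.

the Euclidean property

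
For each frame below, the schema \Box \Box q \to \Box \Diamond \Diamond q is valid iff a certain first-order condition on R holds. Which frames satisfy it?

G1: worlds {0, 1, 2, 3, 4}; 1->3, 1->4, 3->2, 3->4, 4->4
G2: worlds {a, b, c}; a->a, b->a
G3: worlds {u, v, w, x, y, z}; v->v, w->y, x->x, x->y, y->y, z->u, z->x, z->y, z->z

This is the axiom for a generalized confluence (Geach) condition; its first-order frame correspondent is \forall x \forall z (xRz \to \exists w (x R^2 w \wedge z R^2 w)).
G1: fails — 3R2 but no w with 3R²w and 2R²w.
G2: ✓.
G3: fails — zRu but no t with zR²t and uR²t.
Valid on: G2.

G2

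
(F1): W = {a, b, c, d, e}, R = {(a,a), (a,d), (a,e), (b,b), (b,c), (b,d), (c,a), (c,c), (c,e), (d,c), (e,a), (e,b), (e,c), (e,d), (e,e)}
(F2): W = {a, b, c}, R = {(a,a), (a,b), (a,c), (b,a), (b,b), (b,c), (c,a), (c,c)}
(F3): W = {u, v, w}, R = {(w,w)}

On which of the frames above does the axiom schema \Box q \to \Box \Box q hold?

This is the axiom for transitivity; its first-order frame correspondent is \forall x \forall y \forall z (Rxy \wedge Ryz \to Rxz).
(F1): fails — Rbc and Rce but not Rbe.
(F2): fails — Rca and Rab but not Rcb.
(F3): holds.

(F3)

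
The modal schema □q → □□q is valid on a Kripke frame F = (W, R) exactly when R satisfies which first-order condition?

Suppose □q→□□q is valid. Take Rxy, Ryz and set V(q)={w : Rxw}. Then □q at x, so □□q at x, so □q at y, so q at z, i.e. Rxz.
Conversely, any frame satisfying ∀x ∀y ∀z (Rxy ∧ Ryz → Rxz) validates the schema.
Frame condition: ∀x ∀y ∀z (Rxy ∧ Ryz → Rxz).

Transitivity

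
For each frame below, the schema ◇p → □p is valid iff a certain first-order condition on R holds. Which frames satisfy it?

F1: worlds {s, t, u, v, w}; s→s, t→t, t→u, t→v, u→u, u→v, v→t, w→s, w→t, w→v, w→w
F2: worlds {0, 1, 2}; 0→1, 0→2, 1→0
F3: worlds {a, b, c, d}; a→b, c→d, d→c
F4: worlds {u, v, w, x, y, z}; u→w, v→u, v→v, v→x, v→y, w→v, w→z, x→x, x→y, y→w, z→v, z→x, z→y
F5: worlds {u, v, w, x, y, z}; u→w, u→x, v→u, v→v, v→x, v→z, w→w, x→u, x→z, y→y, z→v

Frame correspondent (Sahlqvist): ∀x ∀y ∀z (Rxy ∧ Rxz → y = z) — i.e. partial functionality.
F1: fails — t sees both t and u.
F2: fails — 0 sees both 1 and 2.
F3: ✓.
F4: fails — v sees both u and v.
F5: fails — u sees both w and x.
Valid on: F3.

F3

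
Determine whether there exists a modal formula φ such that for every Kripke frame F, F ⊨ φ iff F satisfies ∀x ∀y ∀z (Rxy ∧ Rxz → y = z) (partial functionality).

The condition is partial functionality. A defining modal formula is ◇r → □r.
Suppose ◇r→□r is valid. Take Rxy, Rxz and set V(r)={y}. Then ◇r at x, so □r at x, so r at z, i.e. z=y.

Definable; ◇r → □r defines it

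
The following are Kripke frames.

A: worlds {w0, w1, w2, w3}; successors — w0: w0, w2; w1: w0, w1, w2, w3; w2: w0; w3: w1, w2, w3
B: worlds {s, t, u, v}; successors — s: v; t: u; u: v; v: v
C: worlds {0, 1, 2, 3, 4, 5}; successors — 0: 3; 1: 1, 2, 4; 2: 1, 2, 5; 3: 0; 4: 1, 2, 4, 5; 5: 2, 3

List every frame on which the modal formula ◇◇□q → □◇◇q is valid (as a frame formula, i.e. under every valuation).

A, B

This is the axiom for a generalized confluence (Geach) condition; its first-order frame correspondent is ∀x ∀y ∀z ((xR²y ∧ xRz) → ∃w (yRw ∧ zR²w)).
A: condition met.
B: condition met.
C: fails — 2R²3, 2R1 but no w with 3Rw and 1R²w.
Valid on: A, B.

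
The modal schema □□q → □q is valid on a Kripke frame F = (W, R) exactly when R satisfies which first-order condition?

This schema is the C4 axiom.
It corresponds to density: ∀x ∀y (Rxy → ∃z (Rxz ∧ Rzy)).

density: ∀x ∀y (Rxy → ∃z (Rxz ∧ Rzy))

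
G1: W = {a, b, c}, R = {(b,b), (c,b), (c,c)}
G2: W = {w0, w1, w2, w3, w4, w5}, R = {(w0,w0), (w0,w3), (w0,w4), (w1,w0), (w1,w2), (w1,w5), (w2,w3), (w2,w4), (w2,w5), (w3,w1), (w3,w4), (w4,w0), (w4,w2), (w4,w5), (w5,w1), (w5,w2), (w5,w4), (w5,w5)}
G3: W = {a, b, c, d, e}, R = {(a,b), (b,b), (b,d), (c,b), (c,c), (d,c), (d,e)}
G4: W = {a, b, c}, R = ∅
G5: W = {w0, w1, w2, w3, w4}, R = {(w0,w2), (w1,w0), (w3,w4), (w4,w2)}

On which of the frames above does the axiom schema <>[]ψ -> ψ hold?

G4

This is the axiom for symmetry; its first-order frame correspondent is forall x forall y (Rxy -> Ryx).
G1: fails — Rcb but not Rbc.
G2: fails — Rw1w2 but not Rw2w1.
G3: fails — Rdc but not Rcd.
G4: holds.
G5: fails — Rw0w2 but not Rw2w0.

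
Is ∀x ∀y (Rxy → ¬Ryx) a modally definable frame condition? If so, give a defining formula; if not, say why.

No — not modally definable

Any modally definable frame class is closed under surjective bounded morphisms.
The 4-cycle (worlds a,b,c,d with a→b→c→d→a) is asymmetric. Mapping every world to a single reflexive point • is a surjective bounded morphism, and the reflexive point is not asymmetric (R•• but asymmetry requires ¬R••).
So the class is not modally definable.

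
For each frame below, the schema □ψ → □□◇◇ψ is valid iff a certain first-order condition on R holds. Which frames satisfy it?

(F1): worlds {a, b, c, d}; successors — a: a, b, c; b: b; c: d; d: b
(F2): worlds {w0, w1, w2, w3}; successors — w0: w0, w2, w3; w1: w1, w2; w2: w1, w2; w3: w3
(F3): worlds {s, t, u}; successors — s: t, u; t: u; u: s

Frame correspondent (Sahlqvist): ∀x ∀z (xR²z → ∃w (xRw ∧ zR²w)) — i.e. a generalized confluence (Geach) condition.
(F1): fails — cR²b but no w with cRw and bR²w.
(F2): condition met.
(F3): fails — uR²u but no w with uRw and uR²w.
Valid on: (F2).

(F2)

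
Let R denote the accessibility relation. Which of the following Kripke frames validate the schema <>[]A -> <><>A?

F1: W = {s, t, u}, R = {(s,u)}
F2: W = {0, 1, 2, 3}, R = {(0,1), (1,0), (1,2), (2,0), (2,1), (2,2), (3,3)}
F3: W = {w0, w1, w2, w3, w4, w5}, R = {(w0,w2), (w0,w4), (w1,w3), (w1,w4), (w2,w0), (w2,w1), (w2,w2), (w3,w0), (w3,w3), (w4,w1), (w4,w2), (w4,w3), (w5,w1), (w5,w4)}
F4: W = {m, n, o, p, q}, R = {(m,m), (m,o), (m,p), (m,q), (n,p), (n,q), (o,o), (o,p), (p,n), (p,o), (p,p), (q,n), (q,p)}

F2, F3, F4

The schema corresponds to a generalized confluence (Geach) condition: forall x forall y (xRy -> exists w (yRw & x R^2 w)).
F1: fails — sRu but no w with uRw and sR²w.
F2: holds.
F3: holds.
F4: holds.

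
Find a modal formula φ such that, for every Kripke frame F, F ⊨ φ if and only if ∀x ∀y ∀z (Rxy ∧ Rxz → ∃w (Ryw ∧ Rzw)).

◇□s → □◇s

The condition is convergence. The .2 schema ◇□s → □◇s defines it.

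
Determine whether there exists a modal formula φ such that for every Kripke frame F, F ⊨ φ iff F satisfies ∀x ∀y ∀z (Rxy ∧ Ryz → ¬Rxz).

Any modally definable frame class is closed under surjective bounded morphisms.
The 3-cycle (worlds w0,w1,w2 with w0→w1→w2→w0) is intransitive. Mapping every world to a single reflexive point • is a surjective bounded morphism; the reflexive point is not intransitive (R••∧R•• but R••).
So no modal formula (or set of formulas) defines exactly the intransitive frames.

Not modally definable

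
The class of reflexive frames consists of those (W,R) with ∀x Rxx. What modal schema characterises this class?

The condition is reflexivity. The T schema □s → s defines it.
Suppose □s→s is valid. At any x set V(s)={w : Rxw}. Then □s holds at x, so s holds at x, i.e. Rxx.

□s → s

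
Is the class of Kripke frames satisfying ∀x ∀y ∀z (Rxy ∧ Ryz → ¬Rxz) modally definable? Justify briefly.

No

Modal frame validity is preserved under surjective bounded morphisms.
The 7-cycle (worlds s,t,u,v,w,x,y with s→t→u→v→w→x→y→s) is intransitive. Mapping every world to a single reflexive point • is a surjective bounded morphism; the reflexive point is not intransitive (R••∧R•• but R••).
So no modal formula (or set of formulas) defines exactly the intransitive frames.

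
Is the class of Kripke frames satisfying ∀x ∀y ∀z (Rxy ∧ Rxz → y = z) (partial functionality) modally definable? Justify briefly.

Yes — defined by ◇q → □q

The condition is partial functionality. A defining modal formula is ◇q → □q.
Suppose ◇q→□q is valid. Take Rxy, Rxz and set V(q)={y}. Then ◇q at x, so □q at x, so q at z, i.e. z=y.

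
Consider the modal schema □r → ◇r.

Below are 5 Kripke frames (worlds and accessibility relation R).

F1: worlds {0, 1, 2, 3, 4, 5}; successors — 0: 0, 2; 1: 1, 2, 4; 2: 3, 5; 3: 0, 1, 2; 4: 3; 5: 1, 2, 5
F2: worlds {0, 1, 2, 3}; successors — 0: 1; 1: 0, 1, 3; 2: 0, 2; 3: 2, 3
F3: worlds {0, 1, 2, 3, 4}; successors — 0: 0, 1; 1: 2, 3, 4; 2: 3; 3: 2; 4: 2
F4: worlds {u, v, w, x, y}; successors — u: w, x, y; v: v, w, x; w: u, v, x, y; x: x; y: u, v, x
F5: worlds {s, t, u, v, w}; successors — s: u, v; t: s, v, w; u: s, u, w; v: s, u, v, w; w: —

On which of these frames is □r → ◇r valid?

F1, F2, F3, F4

This is the axiom for seriality; its first-order frame correspondent is ∀x ∃y Rxy.
F1: satisfies the condition.
F2: satisfies the condition.
F3: satisfies the condition.
F4: satisfies the condition.
F5: fails — world w has no successor.
Valid on: F1, F2, F3, F4.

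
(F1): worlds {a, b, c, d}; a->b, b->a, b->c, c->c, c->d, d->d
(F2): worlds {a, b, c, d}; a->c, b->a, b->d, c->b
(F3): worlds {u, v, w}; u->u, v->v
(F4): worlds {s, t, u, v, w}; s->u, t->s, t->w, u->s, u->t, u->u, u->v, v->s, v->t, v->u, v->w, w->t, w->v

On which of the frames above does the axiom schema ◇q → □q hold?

(F3)

This is the axiom for partial functionality; its first-order frame correspondent is ∀x ∀y ∀z (Rxy ∧ Rxz → y = z).
(F1): fails — b sees both a and c.
(F2): fails — b sees both a and d.
(F3): holds.
(F4): fails — t sees both s and w.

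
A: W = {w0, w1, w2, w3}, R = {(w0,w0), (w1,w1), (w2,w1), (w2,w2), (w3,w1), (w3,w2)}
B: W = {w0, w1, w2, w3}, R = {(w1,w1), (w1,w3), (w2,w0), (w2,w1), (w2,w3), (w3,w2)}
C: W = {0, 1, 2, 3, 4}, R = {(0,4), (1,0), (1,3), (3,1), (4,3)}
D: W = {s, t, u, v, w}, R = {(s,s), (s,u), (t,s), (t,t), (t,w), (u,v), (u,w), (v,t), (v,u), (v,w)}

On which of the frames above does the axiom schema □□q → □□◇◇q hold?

A, C

The schema corresponds to a generalized confluence (Geach) condition: ∀x ∀z (xR²z → ∃w (xR²w ∧ zR²w)).
A: ✓.
B: fails — w3R²w0 but no w with w3R²w and w0R²w.
C: ✓.
D: fails — sR²w but no w* with sR²w* and wR²w*.
Valid on: A, C.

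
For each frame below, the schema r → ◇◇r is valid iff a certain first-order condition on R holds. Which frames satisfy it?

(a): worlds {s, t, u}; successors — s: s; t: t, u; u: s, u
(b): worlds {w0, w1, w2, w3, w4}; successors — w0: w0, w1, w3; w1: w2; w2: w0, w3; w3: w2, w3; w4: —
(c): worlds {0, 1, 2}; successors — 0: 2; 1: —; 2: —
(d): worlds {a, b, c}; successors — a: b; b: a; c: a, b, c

This is the axiom for a generalized confluence (Geach) condition; its first-order frame correspondent is ∀x ∃w (x = w ∧ xR²w).
(a): satisfies the condition.
(b): fails — at w1 but no w with w1=w and w1R²w.
(c): fails — at 0 but no w with 0=w and 0R²w.
(d): satisfies the condition.
Valid on: (a), (d).

(a), (d)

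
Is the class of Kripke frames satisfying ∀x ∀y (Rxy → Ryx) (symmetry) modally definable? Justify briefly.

This is a Sahlqvist condition; the B axiom p → □◇p defines it.

Yes — defined by p → □◇p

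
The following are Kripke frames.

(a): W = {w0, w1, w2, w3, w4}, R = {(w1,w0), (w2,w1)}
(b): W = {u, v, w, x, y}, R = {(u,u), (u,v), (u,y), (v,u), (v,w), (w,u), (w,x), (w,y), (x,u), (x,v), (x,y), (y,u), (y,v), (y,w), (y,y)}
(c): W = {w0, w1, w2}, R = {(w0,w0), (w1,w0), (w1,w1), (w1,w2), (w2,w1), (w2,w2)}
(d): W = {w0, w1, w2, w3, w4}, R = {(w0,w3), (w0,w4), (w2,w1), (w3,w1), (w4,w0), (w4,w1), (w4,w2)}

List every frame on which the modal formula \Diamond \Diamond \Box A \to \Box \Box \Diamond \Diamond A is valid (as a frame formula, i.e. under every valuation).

Frame correspondent (Sahlqvist): \forall x \forall y \forall z ((x R^2 y \wedge x R^2 z) \to \exists w (yRw \wedge z R^2 w)) — i.e. a generalized confluence (Geach) condition.
(a): fails — w2R²w0, w2R²w0 but no w with w0Rw and w0R²w.
(b): condition met.
(c): fails — w1R²w2, w1R²w0 but no w with w2Rw and w0R²w.
(d): fails — w0R²w0, w0R²w0 but no w with w0Rw and w0R²w.

(b)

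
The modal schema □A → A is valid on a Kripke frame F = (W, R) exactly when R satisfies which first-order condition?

Suppose □A→A is valid. At any x set V(A)={w : Rxw}. Then □A holds at x, so A holds at x, i.e. Rxx.

reflexivity: ∀x Rxx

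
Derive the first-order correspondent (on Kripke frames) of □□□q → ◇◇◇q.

∀x ∃w (xR³w ∧ xR³w)

This is a Sahlqvist (Geach-type) schema ◇^0□^3q → □^0◇^3q.
Minimal-valuation argument: fix x; take any y with xR^0y and any z with xR^0z. Set V(q) to the set of worlds R-reachable from y in exactly 3 steps. Then □^3q holds at y, so the antecedent holds at x; validity forces ◇^3q at z, giving a w with zR^3w and yR^3w.
First-order correspondent: ∀x ∃w (xR³w ∧ xR³w).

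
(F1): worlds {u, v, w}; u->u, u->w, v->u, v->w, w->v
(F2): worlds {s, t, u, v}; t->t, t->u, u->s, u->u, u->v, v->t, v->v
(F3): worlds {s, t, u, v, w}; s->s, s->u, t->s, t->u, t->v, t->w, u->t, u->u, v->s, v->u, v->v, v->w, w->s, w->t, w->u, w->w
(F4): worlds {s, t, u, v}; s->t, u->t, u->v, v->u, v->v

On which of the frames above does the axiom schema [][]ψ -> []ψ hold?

This is the axiom for density; its first-order frame correspondent is forall x forall y (Rxy -> exists z (Rxz & Rzy)).
(F1): fails — Rwv but no z with Rwz and Rzv.
(F2): condition met.
(F3): condition met.
(F4): fails — Rut but no z with Ruz and Rzt.

(F2), (F3)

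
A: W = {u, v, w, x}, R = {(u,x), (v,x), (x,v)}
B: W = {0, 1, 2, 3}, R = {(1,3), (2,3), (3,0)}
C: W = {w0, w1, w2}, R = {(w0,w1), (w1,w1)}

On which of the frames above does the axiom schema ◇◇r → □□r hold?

A, B, C

Frame correspondent (Sahlqvist): ∀x ∀y ∀z ((xR²y ∧ xR²z) → ∃w (y = w ∧ z = w)) — i.e. a generalized confluence (Geach) condition.
A: satisfies the condition.
B: satisfies the condition.
C: satisfies the condition.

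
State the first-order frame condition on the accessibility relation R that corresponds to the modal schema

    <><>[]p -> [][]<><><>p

forall x forall y forall z ((x R^2 y & x R^2 z) -> exists w (yRw & z R^3 w))

This is a Sahlqvist (Geach-type) schema ◇^2□^1p → □^2◇^3p.
First-order correspondent: forall x forall y forall z ((x R^2 y & x R^2 z) -> exists w (yRw & z R^3 w)).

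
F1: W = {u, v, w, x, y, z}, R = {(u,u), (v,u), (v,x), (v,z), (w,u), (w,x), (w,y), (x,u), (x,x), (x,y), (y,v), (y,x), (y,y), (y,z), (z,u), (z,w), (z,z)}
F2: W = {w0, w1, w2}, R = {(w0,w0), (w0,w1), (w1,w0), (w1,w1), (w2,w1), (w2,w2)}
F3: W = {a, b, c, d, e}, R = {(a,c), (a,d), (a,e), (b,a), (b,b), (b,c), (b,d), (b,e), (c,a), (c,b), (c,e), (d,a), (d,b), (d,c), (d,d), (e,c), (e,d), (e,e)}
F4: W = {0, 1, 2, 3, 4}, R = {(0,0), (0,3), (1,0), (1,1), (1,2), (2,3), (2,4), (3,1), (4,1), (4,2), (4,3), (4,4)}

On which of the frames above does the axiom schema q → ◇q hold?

F2

This is the axiom for a generalized confluence (Geach) condition; its first-order frame correspondent is ∀x ∃w (x = w ∧ xRw).
F1: fails — at v but no t with v=t and vRt.
F2: holds.
F3: fails — at a but no w with a=w and aRw.
F4: fails — at 2 but no w with 2=w and 2Rw.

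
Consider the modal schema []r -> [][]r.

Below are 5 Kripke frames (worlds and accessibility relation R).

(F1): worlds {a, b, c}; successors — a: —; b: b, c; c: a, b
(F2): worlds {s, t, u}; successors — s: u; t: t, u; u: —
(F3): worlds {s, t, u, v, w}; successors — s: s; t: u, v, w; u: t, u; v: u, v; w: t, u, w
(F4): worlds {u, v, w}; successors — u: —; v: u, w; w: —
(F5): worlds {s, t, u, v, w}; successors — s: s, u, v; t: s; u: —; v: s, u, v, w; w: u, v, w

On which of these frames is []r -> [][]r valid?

Frame correspondent (Sahlqvist): forall x forall y forall z (Rxy & Ryz -> Rxz) — i.e. transitivity.
(F1): fails — Rbc and Rca but not Rba.
(F2): holds.
(F3): fails — Rwt and Rtv but not Rwv.
(F4): holds.
(F5): fails — Rts and Rsv but not Rtv.
Valid on: (F2), (F4).

(F2), (F4)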